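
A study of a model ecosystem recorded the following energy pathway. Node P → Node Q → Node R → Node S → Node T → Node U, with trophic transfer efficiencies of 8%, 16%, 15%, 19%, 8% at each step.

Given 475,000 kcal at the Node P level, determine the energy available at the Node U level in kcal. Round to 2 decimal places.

Node Q: 475000 × 0.08 = 38000 kcal
Node R: 38000 × 0.16 = 6080 kcal
Node S: 6080 × 0.15 = 912 kcal
Node T: 912 × 0.19 = 173.28 kcal
Node U: 173.28 × 0.08 = 13.8624 kcal

13.86 kcal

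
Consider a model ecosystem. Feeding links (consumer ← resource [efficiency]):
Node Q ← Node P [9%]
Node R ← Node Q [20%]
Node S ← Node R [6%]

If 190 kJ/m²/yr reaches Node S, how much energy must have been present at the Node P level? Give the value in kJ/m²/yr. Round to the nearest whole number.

Cumulative transfer efficiency: 0.09 × 0.2 × 0.06 = 0.00108
Node P energy = 190 / 0.00108 = 175926 kJ/m²/yr

175926 kJ/m²/yr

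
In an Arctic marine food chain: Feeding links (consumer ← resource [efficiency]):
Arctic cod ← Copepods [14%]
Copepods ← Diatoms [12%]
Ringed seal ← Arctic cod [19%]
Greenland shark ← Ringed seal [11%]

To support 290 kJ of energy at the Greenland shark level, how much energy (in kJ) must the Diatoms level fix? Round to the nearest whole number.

825928 kJ

Cumulative transfer efficiency: 0.12 × 0.14 × 0.19 × 0.11 = 0.00035112
Diatoms energy = 290 / 0.00035112 = 825928 kJ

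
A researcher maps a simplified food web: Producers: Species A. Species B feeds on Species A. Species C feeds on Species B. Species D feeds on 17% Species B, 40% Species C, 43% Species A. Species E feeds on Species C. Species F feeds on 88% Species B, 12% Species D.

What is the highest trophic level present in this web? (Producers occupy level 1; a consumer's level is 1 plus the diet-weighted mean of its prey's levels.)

Species B: 1 + 1 = 2
Species C: 1 + 2 = 3
Species D: 1 + (0.17×2 + 0.4×3 + 0.43×1) = 2.97
Species E: 1 + 3 = 4
Species F: 1 + (0.88×2 + 0.12×2.97) = 3.1164

4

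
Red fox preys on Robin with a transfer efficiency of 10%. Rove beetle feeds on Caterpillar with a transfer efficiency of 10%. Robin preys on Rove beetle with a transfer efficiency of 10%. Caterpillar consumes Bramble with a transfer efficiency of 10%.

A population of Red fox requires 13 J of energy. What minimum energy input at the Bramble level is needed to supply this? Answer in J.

130000 J

Cumulative transfer efficiency: 0.1 × 0.1 × 0.1 × 0.1 = 0.0001
Bramble energy = 13 / 0.0001 = 130000 J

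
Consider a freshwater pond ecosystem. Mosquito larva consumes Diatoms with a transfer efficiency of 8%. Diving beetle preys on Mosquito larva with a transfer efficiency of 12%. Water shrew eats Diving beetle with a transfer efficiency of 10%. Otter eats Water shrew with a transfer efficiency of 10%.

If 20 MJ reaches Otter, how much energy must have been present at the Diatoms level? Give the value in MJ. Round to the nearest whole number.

208333 MJ

Cumulative transfer efficiency: 0.08 × 0.12 × 0.1 × 0.1 = 0.000096
Diatoms energy = 20 / 0.000096 = 208333 MJ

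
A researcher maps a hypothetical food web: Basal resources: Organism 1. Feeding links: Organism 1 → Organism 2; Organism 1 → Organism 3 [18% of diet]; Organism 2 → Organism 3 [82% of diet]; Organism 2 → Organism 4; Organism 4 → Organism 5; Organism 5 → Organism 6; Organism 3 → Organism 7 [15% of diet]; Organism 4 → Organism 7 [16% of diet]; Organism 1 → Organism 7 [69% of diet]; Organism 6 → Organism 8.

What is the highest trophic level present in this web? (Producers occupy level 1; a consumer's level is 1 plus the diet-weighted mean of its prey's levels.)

Organism 2: 1 + 1 = 2
Organism 3: 1 + (0.18×1 + 0.82×2) = 2.82
Organism 4: 1 + 2 = 3
Organism 5: 1 + 3 = 4
Organism 6: 1 + 4 = 5
Organism 7: 1 + (0.15×2.82 + 0.16×3 + 0.69×1) = 2.593
Organism 8: 1 + 5 = 6

6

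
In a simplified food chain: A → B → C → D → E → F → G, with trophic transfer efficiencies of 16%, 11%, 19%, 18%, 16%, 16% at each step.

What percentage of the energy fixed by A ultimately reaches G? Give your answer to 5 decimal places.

Product of link efficiencies: 0.16 × 0.11 × 0.19 × 0.18 × 0.16 × 0.16 = 0.000015409152
As a percentage: 0.000015409152 × 100 = 0.00154%

0.00154%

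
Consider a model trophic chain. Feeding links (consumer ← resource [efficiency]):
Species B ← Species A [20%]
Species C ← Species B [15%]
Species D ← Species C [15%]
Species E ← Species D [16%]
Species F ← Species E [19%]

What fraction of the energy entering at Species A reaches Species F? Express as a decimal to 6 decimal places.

Product of link efficiencies: 0.2 × 0.15 × 0.15 × 0.16 × 0.19 = 0.0001368

0.000137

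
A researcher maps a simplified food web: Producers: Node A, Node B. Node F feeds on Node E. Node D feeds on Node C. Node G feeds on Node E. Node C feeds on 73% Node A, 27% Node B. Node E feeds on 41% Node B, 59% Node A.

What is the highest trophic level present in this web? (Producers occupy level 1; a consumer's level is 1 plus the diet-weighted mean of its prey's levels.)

3

Node C: 1 + (0.73×1 + 0.27×1) = 2
Node D: 1 + 2 = 3
Node E: 1 + (0.41×1 + 0.59×1) = 2
Node F: 1 + 2 = 3
Node G: 1 + 2 = 3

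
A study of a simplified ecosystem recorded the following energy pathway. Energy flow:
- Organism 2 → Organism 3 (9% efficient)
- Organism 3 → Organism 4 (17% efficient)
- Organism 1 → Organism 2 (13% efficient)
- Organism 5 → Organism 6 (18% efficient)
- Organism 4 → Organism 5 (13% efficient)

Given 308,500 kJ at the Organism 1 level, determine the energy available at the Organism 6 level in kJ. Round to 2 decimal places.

14.36 kJ

Organism 2: 308500 × 0.13 = 40105 kJ
Organism 3: 40105 × 0.09 = 3609.45 kJ
Organism 4: 3609.45 × 0.17 = 613.6065 kJ
Organism 5: 613.6065 × 0.13 = 79.768845 kJ
Organism 6: 79.768845 × 0.18 = 14.3583921 kJ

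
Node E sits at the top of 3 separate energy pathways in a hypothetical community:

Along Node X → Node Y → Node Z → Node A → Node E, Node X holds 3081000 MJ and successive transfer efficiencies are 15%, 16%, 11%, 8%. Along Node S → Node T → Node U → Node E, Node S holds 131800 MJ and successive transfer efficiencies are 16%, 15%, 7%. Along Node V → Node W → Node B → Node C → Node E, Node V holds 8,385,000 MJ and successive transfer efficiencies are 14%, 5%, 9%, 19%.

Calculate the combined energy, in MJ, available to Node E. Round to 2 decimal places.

Via Node X: 3081000 × 0.15 × 0.16 × 0.11 × 0.08 = 650.7072 MJ
Via Node S: 131800 × 0.16 × 0.15 × 0.07 = 221.424 MJ
Via Node V: 8385000 × 0.14 × 0.05 × 0.09 × 0.19 = 1003.6845 MJ
Total at Node E: 650.7072 + 221.424 + 1003.6845 = 1875.8157 MJ

1875.82 MJ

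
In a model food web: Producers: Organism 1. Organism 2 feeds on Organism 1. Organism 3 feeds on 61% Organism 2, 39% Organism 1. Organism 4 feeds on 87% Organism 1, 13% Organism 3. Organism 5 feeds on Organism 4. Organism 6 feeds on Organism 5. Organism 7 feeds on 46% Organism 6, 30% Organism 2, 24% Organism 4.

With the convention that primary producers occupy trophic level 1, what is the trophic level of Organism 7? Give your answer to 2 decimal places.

4.07

Organism 2: 1 + 1 = 2
Organism 3: 1 + (0.61×2 + 0.39×1) = 2.61
Organism 4: 1 + (0.87×1 + 0.13×2.61) = 2.2093
Organism 5: 1 + 2.2093 = 3.2093
Organism 6: 1 + 3.2093 = 4.2093
Organism 7: 1 + (0.46×4.2093 + 0.3×2 + 0.24×2.2093) = 4.06651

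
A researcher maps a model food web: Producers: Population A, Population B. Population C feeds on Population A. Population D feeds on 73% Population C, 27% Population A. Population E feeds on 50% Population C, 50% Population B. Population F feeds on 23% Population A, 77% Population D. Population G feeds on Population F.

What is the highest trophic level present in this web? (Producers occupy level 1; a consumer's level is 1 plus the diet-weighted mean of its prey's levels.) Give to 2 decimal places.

4.33

Population C: 1 + 1 = 2
Population D: 1 + (0.73×2 + 0.27×1) = 2.73
Population E: 1 + (0.5×2 + 0.5×1) = 2.5
Population F: 1 + (0.23×1 + 0.77×2.73) = 3.3321
Population G: 1 + 3.3321 = 4.3321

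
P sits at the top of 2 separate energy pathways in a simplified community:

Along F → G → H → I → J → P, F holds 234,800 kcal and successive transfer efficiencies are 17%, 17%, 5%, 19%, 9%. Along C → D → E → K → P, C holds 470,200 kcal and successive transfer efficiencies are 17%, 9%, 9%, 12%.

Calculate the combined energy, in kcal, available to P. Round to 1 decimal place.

Via F: 234800 × 0.17 × 0.17 × 0.05 × 0.19 × 0.09 = 5.8017906 kcal
Via C: 470200 × 0.17 × 0.09 × 0.09 × 0.12 = 77.695848 kcal
Total at P: 5.8017906 + 77.695848 = 83.4976386 kcal

83.5 kcal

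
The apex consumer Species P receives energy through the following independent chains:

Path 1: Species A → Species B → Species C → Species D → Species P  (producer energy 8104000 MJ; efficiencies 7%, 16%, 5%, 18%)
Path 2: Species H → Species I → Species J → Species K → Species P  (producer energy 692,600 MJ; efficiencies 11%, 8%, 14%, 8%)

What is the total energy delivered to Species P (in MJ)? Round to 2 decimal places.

885.15 MJ

Path 1: 8104000 × 0.07 × 0.16 × 0.05 × 0.18 = 816.8832 MJ
Path 2: 692600 × 0.11 × 0.08 × 0.14 × 0.08 = 68.262656 MJ
Total at Species P: 816.8832 + 68.262656 = 885.145856 MJ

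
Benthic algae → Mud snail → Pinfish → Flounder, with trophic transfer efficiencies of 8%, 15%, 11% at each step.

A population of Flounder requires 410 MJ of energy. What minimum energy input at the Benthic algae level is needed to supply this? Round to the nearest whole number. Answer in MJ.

310606 MJ

Cumulative transfer efficiency: 0.08 × 0.15 × 0.11 = 0.00132
Benthic algae energy = 410 / 0.00132 = 310606 MJ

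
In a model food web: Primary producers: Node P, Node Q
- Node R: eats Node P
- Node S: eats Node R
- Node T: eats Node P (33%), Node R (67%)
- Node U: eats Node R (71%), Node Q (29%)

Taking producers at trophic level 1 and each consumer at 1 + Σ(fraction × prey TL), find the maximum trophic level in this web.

Node R: 1 + 1 = 2
Node S: 1 + 2 = 3
Node T: 1 + (0.33×1 + 0.67×2) = 2.67
Node U: 1 + (0.71×2 + 0.29×1) = 2.71

3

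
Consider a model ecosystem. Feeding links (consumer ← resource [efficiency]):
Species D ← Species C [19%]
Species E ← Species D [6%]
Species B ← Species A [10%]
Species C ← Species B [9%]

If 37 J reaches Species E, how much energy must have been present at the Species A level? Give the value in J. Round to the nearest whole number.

Cumulative transfer efficiency: 0.1 × 0.09 × 0.19 × 0.06 = 0.0001026
Species A energy = 37 / 0.0001026 = 360624 J

360624 J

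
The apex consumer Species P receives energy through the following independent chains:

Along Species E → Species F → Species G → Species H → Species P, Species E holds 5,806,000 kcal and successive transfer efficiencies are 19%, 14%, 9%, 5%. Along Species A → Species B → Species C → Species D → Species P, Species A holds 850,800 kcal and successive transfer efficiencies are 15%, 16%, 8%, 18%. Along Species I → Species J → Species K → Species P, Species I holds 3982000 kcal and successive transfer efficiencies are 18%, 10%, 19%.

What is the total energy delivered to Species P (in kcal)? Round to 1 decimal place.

Via Species E: 5806000 × 0.19 × 0.14 × 0.09 × 0.05 = 694.9782 kcal
Via Species A: 850800 × 0.15 × 0.16 × 0.08 × 0.18 = 294.03648 kcal
Via Species I: 3982000 × 0.18 × 0.1 × 0.19 = 13618.44 kcal
Total at Species P: 694.9782 + 294.03648 + 13618.44 = 14607.45468 kcal

14607.5 kcal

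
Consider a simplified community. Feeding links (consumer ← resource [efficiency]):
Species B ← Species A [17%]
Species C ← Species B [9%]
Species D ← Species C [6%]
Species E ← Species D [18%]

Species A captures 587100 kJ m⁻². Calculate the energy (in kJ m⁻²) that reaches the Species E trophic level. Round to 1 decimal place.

97.0 kJ m⁻²

Species B: 587100 × 0.17 = 99807 kJ m⁻²
Species C: 99807 × 0.09 = 8982.63 kJ m⁻²
Species D: 8982.63 × 0.06 = 538.9578 kJ m⁻²
Species E: 538.9578 × 0.18 = 97.012404 kJ m⁻²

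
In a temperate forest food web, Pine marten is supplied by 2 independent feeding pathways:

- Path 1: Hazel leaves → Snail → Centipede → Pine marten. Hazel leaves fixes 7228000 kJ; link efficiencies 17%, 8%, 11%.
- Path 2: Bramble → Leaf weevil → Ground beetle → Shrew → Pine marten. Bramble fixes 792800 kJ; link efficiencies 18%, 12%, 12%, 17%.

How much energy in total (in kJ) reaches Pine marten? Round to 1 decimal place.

Path 1: 7228000 × 0.17 × 0.08 × 0.11 = 10813.088 kJ
Path 2: 792800 × 0.18 × 0.12 × 0.12 × 0.17 = 349.339392 kJ
Total at Pine marten: 10813.088 + 349.339392 = 11162.427392 kJ

11162.4 kJ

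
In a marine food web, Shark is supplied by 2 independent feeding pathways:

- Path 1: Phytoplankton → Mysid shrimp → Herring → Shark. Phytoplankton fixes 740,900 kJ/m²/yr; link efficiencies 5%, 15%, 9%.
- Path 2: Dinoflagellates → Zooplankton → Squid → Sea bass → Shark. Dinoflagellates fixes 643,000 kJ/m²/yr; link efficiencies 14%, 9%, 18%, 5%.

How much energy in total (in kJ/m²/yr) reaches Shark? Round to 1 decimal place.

Path 1: 740900 × 0.05 × 0.15 × 0.09 = 500.1075 kJ/m²/yr
Path 2: 643000 × 0.14 × 0.09 × 0.18 × 0.05 = 72.9162 kJ/m²/yr
Total at Shark: 500.1075 + 72.9162 = 573.0237 kJ/m²/yr

573.0 kJ/m²/yr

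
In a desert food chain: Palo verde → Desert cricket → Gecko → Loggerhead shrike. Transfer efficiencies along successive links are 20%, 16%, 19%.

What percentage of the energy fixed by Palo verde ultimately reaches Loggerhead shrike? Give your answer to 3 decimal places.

Product of link efficiencies: 0.2 × 0.16 × 0.19 = 0.00608
As a percentage: 0.00608 × 100 = 0.608%

0.608%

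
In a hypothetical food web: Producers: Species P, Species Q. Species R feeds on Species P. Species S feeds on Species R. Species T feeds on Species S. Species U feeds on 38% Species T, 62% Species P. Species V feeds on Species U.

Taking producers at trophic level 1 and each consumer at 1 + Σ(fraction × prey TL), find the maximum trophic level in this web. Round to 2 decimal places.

Species R: 1 + 1 = 2
Species S: 1 + 2 = 3
Species T: 1 + 3 = 4
Species U: 1 + (0.38×4 + 0.62×1) = 3.14
Species V: 1 + 3.14 = 4.14

4.14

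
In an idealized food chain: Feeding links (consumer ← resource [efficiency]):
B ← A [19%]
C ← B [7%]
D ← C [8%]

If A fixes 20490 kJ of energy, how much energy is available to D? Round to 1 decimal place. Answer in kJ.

21.8 kJ

B: 20490 × 0.19 = 3893.1 kJ
C: 3893.1 × 0.07 = 272.517 kJ
D: 272.517 × 0.08 = 21.80136 kJ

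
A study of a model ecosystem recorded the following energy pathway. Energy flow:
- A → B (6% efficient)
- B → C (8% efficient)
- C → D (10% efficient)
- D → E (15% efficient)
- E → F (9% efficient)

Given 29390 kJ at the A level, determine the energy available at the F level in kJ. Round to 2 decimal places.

0.19 kJ

B: 29390 × 0.06 = 1763.4 kJ
C: 1763.4 × 0.08 = 141.072 kJ
D: 141.072 × 0.1 = 14.1072 kJ
E: 14.1072 × 0.15 = 2.11608 kJ
F: 2.11608 × 0.09 = 0.1904472 kJ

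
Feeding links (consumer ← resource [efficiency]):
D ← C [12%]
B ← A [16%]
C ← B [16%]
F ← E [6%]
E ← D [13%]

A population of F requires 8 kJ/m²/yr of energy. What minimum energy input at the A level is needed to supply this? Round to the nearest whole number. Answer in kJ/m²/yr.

Cumulative transfer efficiency: 0.16 × 0.16 × 0.12 × 0.13 × 0.06 = 0.0000239616
A energy = 8 / 0.0000239616 = 333868 kJ/m²/yr

333868 kJ/m²/yr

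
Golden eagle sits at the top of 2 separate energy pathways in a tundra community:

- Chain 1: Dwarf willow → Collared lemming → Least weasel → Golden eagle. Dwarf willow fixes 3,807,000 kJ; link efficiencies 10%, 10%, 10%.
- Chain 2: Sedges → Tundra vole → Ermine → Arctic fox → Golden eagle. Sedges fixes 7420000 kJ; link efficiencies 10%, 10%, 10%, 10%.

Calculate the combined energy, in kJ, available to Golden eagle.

Chain 1: 3807000 × 0.1 × 0.1 × 0.1 = 3807 kJ
Chain 2: 7420000 × 0.1 × 0.1 × 0.1 × 0.1 = 742 kJ
Total at Golden eagle: 3807 + 742 = 4549 kJ

4549 kJ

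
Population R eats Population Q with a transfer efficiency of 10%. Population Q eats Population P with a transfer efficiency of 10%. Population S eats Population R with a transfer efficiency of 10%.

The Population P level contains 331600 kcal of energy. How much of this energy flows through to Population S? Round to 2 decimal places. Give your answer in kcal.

Population Q: 331600 × 0.1 = 33160 kcal
Population R: 33160 × 0.1 = 3316 kcal
Population S: 3316 × 0.1 = 331.6 kcal

331.60 kcal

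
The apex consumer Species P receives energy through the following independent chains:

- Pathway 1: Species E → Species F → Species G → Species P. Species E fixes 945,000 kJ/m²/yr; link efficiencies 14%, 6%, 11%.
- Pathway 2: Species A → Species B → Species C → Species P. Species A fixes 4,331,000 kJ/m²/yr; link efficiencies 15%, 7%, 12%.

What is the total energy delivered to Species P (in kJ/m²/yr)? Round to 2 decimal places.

Pathway 1: 945000 × 0.14 × 0.06 × 0.11 = 873.18 kJ/m²/yr
Pathway 2: 4331000 × 0.15 × 0.07 × 0.12 = 5457.06 kJ/m²/yr
Total at Species P: 873.18 + 5457.06 = 6330.24 kJ/m²/yr

6330.24 kJ/m²/yr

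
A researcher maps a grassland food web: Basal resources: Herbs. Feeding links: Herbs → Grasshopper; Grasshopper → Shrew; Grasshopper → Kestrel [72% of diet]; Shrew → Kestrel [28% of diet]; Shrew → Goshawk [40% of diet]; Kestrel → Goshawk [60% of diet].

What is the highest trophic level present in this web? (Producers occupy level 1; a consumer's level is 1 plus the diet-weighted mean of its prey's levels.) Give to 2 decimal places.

Grasshopper: 1 + 1 = 2
Shrew: 1 + 2 = 3
Kestrel: 1 + (0.72×2 + 0.28×3) = 3.28
Goshawk: 1 + (0.4×3 + 0.6×3.28) = 4.168

4.17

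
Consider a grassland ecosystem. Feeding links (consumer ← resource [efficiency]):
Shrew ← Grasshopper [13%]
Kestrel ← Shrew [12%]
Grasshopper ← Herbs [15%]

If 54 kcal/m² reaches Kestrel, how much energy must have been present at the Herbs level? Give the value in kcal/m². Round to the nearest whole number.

Cumulative transfer efficiency: 0.15 × 0.13 × 0.12 = 0.00234
Herbs energy = 54 / 0.00234 = 23077 kcal/m²

23077 kcal/m²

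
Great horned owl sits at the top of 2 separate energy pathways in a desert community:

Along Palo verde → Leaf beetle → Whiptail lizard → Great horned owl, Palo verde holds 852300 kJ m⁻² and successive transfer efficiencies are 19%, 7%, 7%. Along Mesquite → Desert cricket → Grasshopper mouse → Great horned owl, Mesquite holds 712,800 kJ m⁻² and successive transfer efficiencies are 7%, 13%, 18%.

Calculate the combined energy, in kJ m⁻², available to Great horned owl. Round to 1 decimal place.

Via Palo verde: 852300 × 0.19 × 0.07 × 0.07 = 793.4913 kJ m⁻²
Via Mesquite: 712800 × 0.07 × 0.13 × 0.18 = 1167.5664 kJ m⁻²
Total at Great horned owl: 793.4913 + 1167.5664 = 1961.0577 kJ m⁻²

1961.1 kJ m⁻²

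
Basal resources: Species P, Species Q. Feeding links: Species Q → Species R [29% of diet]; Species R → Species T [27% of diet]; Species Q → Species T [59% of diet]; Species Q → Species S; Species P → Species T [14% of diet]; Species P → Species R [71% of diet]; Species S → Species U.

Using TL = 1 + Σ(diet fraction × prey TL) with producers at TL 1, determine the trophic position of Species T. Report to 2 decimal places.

Species R: 1 + (0.71×1 + 0.29×1) = 2
Species S: 1 + 1 = 2
Species T: 1 + (0.59×1 + 0.14×1 + 0.27×2) = 2.27
Species U: 1 + 2 = 3

2.27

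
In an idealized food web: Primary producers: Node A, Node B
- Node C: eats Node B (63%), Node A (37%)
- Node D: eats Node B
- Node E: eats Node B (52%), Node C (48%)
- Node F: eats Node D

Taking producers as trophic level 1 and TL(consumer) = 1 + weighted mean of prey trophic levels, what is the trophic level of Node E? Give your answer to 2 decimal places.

Node C: 1 + (0.63×1 + 0.37×1) = 2
Node D: 1 + 1 = 2
Node E: 1 + (0.52×1 + 0.48×2) = 2.48
Node F: 1 + 2 = 3

2.48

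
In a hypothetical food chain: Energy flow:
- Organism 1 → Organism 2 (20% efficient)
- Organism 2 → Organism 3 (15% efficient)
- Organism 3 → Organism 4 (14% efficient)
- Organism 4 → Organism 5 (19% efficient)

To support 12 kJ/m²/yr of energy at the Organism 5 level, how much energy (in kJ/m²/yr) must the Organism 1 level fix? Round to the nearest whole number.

15038 kJ/m²/yr

Cumulative transfer efficiency: 0.2 × 0.15 × 0.14 × 0.19 = 0.000798
Organism 1 energy = 12 / 0.000798 = 15038 kJ/m²/yr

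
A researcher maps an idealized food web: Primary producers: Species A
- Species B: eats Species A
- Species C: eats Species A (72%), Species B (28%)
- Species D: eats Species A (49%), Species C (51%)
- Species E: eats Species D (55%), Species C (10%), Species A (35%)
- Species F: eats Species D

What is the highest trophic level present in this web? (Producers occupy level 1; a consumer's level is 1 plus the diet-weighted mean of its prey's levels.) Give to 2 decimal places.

3.65

Species B: 1 + 1 = 2
Species C: 1 + (0.72×1 + 0.28×2) = 2.28
Species D: 1 + (0.49×1 + 0.51×2.28) = 2.6528
Species E: 1 + (0.55×2.6528 + 0.1×2.28 + 0.35×1) = 3.03704
Species F: 1 + 2.6528 = 3.6528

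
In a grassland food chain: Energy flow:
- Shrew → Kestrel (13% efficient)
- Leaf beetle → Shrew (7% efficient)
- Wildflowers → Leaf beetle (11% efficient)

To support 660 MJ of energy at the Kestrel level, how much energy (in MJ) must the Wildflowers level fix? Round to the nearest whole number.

659341 MJ

Cumulative transfer efficiency: 0.11 × 0.07 × 0.13 = 0.001001
Wildflowers energy = 660 / 0.001001 = 659341 MJ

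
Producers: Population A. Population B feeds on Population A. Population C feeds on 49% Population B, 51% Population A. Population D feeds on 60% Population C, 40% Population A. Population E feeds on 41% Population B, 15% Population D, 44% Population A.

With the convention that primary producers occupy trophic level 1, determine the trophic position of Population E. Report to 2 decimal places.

Population B: 1 + 1 = 2
Population C: 1 + (0.49×2 + 0.51×1) = 2.49
Population D: 1 + (0.6×2.49 + 0.4×1) = 2.894
Population E: 1 + (0.41×2 + 0.15×2.894 + 0.44×1) = 2.6941

2.69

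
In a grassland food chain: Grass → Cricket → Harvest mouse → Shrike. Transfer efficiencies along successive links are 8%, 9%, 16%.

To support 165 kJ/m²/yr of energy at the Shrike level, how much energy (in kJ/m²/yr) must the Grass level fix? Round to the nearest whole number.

143229 kJ/m²/yr

Cumulative transfer efficiency: 0.08 × 0.09 × 0.16 = 0.001152
Grass energy = 165 / 0.001152 = 143229 kJ/m²/yr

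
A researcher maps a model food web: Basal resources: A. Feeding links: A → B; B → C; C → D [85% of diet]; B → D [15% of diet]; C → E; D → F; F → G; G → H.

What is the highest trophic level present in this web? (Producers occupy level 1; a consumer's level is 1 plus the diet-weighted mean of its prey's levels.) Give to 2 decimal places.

6.85

B: 1 + 1 = 2
C: 1 + 2 = 3
D: 1 + (0.85×3 + 0.15×2) = 3.85
E: 1 + 3 = 4
F: 1 + 3.85 = 4.85
G: 1 + 4.85 = 5.85
H: 1 + 5.85 = 6.85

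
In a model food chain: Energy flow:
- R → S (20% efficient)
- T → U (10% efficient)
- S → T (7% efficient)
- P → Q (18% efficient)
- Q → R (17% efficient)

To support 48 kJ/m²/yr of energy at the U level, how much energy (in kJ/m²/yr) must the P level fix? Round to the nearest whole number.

Cumulative transfer efficiency: 0.18 × 0.17 × 0.2 × 0.07 × 0.1 = 0.00004284
P energy = 48 / 0.00004284 = 1120448 kJ/m²/yr

1120448 kJ/m²/yr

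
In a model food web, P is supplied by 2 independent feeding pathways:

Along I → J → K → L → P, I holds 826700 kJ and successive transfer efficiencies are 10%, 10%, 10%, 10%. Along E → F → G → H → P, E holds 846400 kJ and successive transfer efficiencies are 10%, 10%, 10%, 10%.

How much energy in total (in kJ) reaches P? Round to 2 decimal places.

Via I: 826700 × 0.1 × 0.1 × 0.1 × 0.1 = 82.67 kJ
Via E: 846400 × 0.1 × 0.1 × 0.1 × 0.1 = 84.64 kJ
Total at P: 82.67 + 84.64 = 167.31 kJ

167.31 kJ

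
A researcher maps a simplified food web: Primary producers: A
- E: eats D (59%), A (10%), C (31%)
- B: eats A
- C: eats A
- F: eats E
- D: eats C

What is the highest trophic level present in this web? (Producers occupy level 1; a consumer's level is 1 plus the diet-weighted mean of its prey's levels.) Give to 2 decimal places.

4.49

B: 1 + 1 = 2
C: 1 + 1 = 2
D: 1 + 2 = 3
E: 1 + (0.59×3 + 0.1×1 + 0.31×2) = 3.49
F: 1 + 3.49 = 4.49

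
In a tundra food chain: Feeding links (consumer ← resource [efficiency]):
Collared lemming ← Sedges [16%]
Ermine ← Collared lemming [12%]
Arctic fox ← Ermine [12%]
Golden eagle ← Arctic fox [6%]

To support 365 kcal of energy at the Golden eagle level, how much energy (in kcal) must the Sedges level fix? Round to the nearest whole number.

Cumulative transfer efficiency: 0.16 × 0.12 × 0.12 × 0.06 = 0.00013824
Sedges energy = 365 / 0.00013824 = 2640336 kcal

2640336 kcal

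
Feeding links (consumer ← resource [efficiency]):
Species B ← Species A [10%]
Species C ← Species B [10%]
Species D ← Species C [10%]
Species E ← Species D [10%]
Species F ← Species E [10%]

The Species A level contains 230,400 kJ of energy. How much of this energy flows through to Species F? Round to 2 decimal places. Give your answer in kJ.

2.30 kJ

Species B: 230400 × 0.1 = 23040 kJ
Species C: 23040 × 0.1 = 2304 kJ
Species D: 2304 × 0.1 = 230.4 kJ
Species E: 230.4 × 0.1 = 23.04 kJ
Species F: 23.04 × 0.1 = 2.304 kJ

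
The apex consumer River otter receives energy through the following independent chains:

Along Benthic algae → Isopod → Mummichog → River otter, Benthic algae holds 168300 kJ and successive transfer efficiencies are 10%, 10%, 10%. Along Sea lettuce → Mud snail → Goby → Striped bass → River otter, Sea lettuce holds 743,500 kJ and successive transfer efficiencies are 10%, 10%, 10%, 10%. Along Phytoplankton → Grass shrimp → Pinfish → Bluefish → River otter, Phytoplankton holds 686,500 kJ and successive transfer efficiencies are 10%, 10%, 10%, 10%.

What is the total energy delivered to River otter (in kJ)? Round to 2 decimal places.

Via Benthic algae: 168300 × 0.1 × 0.1 × 0.1 = 168.3 kJ
Via Sea lettuce: 743500 × 0.1 × 0.1 × 0.1 × 0.1 = 74.35 kJ
Via Phytoplankton: 686500 × 0.1 × 0.1 × 0.1 × 0.1 = 68.65 kJ
Total at River otter: 168.3 + 74.35 + 68.65 = 311.3 kJ

311.30 kJ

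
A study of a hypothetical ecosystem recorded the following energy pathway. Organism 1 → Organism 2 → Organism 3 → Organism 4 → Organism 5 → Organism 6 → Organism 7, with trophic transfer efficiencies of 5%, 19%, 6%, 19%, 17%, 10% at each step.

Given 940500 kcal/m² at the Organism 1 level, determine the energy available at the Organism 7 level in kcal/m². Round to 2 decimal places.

Organism 2: 940500 × 0.05 = 47025 kcal/m²
Organism 3: 47025 × 0.19 = 8934.75 kcal/m²
Organism 4: 8934.75 × 0.06 = 536.085 kcal/m²
Organism 5: 536.085 × 0.19 = 101.85615 kcal/m²
Organism 6: 101.85615 × 0.17 = 17.3155455 kcal/m²
Organism 7: 17.3155455 × 0.1 = 1.73155455 kcal/m²

1.73 kcal/m²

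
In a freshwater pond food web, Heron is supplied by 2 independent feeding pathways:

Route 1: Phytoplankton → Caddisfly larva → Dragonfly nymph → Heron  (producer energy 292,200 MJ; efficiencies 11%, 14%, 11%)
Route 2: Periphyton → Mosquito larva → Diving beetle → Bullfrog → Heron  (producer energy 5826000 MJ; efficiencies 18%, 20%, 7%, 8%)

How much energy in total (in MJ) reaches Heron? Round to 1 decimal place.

Route 1: 292200 × 0.11 × 0.14 × 0.11 = 494.9868 MJ
Route 2: 5826000 × 0.18 × 0.2 × 0.07 × 0.08 = 1174.5216 MJ
Total at Heron: 494.9868 + 1174.5216 = 1669.5084 MJ

1669.5 MJ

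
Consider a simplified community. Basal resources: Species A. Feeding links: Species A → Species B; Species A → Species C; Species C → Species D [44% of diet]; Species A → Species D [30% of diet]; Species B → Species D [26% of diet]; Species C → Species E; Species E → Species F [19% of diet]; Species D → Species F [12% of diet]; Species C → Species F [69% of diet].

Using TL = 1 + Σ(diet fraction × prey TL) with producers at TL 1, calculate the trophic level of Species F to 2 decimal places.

3.27

Species B: 1 + 1 = 2
Species C: 1 + 1 = 2
Species D: 1 + (0.44×2 + 0.3×1 + 0.26×2) = 2.7
Species E: 1 + 2 = 3
Species F: 1 + (0.19×3 + 0.12×2.7 + 0.69×2) = 3.274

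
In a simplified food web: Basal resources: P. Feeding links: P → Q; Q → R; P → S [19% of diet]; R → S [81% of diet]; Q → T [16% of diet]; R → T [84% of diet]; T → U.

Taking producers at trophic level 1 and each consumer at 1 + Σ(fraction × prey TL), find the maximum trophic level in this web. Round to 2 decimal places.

4.84

Q: 1 + 1 = 2
R: 1 + 2 = 3
S: 1 + (0.19×1 + 0.81×3) = 3.62
T: 1 + (0.16×2 + 0.84×3) = 3.84
U: 1 + 3.84 = 4.84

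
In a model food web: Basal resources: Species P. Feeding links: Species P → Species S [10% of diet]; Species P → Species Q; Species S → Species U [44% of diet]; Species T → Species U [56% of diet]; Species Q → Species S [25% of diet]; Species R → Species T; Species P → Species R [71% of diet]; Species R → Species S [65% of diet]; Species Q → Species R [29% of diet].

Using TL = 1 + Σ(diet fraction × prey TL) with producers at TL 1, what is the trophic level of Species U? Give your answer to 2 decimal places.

Species Q: 1 + 1 = 2
Species R: 1 + (0.29×2 + 0.71×1) = 2.29
Species S: 1 + (0.1×1 + 0.25×2 + 0.65×2.29) = 3.0885
Species T: 1 + 2.29 = 3.29
Species U: 1 + (0.56×3.29 + 0.44×3.0885) = 4.20134

4.20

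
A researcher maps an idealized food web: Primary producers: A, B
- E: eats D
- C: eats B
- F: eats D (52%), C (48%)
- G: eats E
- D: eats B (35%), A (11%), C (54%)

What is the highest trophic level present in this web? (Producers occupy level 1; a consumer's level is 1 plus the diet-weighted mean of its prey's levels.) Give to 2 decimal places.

4.54

C: 1 + 1 = 2
D: 1 + (0.35×1 + 0.11×1 + 0.54×2) = 2.54
E: 1 + 2.54 = 3.54
F: 1 + (0.52×2.54 + 0.48×2) = 3.2808
G: 1 + 3.54 = 4.54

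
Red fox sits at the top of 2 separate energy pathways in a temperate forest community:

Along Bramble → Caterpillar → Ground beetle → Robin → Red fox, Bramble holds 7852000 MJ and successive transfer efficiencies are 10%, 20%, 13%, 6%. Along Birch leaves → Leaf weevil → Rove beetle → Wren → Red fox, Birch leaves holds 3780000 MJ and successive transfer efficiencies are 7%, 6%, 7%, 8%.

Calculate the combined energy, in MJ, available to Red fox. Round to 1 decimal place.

1313.8 MJ

Via Bramble: 7852000 × 0.1 × 0.2 × 0.13 × 0.06 = 1224.912 MJ
Via Birch leaves: 3780000 × 0.07 × 0.06 × 0.07 × 0.08 = 88.9056 MJ
Total at Red fox: 1224.912 + 88.9056 = 1313.8176 MJ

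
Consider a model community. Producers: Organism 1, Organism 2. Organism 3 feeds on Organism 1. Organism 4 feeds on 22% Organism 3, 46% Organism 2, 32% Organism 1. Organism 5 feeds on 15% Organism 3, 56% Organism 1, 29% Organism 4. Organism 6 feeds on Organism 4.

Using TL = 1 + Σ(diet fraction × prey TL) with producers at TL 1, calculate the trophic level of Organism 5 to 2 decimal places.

2.50

Organism 3: 1 + 1 = 2
Organism 4: 1 + (0.22×2 + 0.46×1 + 0.32×1) = 2.22
Organism 5: 1 + (0.15×2 + 0.56×1 + 0.29×2.22) = 2.5038
Organism 6: 1 + 2.22 = 3.22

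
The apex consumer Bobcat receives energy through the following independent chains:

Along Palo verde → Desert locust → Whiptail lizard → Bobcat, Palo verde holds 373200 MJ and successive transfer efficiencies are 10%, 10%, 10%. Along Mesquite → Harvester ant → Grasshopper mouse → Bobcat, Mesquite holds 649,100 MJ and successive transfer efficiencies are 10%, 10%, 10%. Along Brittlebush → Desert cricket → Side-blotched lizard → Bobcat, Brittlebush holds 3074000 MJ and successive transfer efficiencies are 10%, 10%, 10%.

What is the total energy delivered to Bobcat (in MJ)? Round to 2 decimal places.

4096.30 MJ

Via Palo verde: 373200 × 0.1 × 0.1 × 0.1 = 373.2 MJ
Via Mesquite: 649100 × 0.1 × 0.1 × 0.1 = 649.1 MJ
Via Brittlebush: 3074000 × 0.1 × 0.1 × 0.1 = 3074 MJ
Total at Bobcat: 373.2 + 649.1 + 3074 = 4096.3 MJ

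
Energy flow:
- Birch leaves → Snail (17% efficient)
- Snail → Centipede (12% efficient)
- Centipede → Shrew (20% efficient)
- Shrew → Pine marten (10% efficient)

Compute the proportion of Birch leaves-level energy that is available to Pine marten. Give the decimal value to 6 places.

Product of link efficiencies: 0.17 × 0.12 × 0.2 × 0.1 = 0.000408

0.000408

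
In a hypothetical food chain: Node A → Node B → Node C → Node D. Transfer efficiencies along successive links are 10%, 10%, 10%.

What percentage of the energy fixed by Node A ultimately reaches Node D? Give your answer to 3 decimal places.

0.100%

Product of link efficiencies: 0.1 × 0.1 × 0.1 = 0.001
As a percentage: 0.001 × 100 = 0.100%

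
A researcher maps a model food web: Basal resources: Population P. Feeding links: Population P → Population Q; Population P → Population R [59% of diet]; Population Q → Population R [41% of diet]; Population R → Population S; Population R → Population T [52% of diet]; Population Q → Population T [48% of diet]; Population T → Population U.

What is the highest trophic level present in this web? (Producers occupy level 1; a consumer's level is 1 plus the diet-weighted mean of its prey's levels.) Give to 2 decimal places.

Population Q: 1 + 1 = 2
Population R: 1 + (0.59×1 + 0.41×2) = 2.41
Population S: 1 + 2.41 = 3.41
Population T: 1 + (0.52×2.41 + 0.48×2) = 3.2132
Population U: 1 + 3.2132 = 4.2132

4.21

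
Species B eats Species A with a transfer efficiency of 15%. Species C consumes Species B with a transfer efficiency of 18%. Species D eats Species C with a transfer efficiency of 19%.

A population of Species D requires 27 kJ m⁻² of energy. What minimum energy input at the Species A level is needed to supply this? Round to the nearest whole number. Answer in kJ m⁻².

Cumulative transfer efficiency: 0.15 × 0.18 × 0.19 = 0.00513
Species A energy = 27 / 0.00513 = 5263 kJ m⁻²

5263 kJ m⁻²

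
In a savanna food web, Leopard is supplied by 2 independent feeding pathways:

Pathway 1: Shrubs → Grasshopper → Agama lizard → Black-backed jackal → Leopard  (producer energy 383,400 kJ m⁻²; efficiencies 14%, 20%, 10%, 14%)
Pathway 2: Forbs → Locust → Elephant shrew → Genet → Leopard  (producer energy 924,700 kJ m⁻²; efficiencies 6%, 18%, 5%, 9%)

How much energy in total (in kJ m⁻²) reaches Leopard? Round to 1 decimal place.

195.2 kJ m⁻²

Pathway 1: 383400 × 0.14 × 0.2 × 0.1 × 0.14 = 150.2928 kJ m⁻²
Pathway 2: 924700 × 0.06 × 0.18 × 0.05 × 0.09 = 44.94042 kJ m⁻²
Total at Leopard: 150.2928 + 44.94042 = 195.23322 kJ m⁻²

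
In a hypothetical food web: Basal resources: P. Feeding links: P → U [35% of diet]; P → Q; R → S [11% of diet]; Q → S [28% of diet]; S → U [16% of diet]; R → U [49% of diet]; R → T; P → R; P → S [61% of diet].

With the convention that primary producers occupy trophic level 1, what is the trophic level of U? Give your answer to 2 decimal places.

2.71

Q: 1 + 1 = 2
R: 1 + 1 = 2
S: 1 + (0.28×2 + 0.61×1 + 0.11×2) = 2.39
T: 1 + 2 = 3
U: 1 + (0.35×1 + 0.16×2.39 + 0.49×2) = 2.7124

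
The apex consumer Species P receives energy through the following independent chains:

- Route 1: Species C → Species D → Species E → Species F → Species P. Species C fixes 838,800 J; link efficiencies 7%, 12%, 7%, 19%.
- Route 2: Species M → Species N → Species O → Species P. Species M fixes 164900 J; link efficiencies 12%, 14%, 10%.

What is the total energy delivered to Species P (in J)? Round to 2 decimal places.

Route 1: 838800 × 0.07 × 0.12 × 0.07 × 0.19 = 93.710736 J
Route 2: 164900 × 0.12 × 0.14 × 0.1 = 277.032 J
Total at Species P: 93.710736 + 277.032 = 370.742736 J

370.74 J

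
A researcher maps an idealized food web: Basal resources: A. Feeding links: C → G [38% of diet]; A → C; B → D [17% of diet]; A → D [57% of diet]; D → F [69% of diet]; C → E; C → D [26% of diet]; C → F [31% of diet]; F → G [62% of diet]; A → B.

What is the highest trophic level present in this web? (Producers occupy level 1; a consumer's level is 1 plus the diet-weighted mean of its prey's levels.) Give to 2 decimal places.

3.80

B: 1 + 1 = 2
C: 1 + 1 = 2
D: 1 + (0.57×1 + 0.17×2 + 0.26×2) = 2.43
E: 1 + 2 = 3
F: 1 + (0.31×2 + 0.69×2.43) = 3.2967
G: 1 + (0.38×2 + 0.62×3.2967) = 3.803954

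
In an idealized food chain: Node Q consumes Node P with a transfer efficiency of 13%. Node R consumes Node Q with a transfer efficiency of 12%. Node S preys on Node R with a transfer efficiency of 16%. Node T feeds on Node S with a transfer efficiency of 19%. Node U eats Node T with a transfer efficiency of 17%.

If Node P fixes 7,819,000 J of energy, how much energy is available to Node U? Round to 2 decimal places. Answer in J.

Node Q: 7819000 × 0.13 = 1016470 J
Node R: 1016470 × 0.12 = 121976.4 J
Node S: 121976.4 × 0.16 = 19516.224 J
Node T: 19516.224 × 0.19 = 3708.08256 J
Node U: 3708.08256 × 0.17 = 630.3740352 J

630.37 J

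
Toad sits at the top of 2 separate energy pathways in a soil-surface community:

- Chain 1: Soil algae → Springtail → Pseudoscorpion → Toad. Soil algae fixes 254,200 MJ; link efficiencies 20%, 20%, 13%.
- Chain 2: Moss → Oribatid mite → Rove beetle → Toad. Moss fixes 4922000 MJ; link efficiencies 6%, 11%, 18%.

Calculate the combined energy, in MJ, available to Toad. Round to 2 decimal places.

7169.18 MJ

Chain 1: 254200 × 0.2 × 0.2 × 0.13 = 1321.84 MJ
Chain 2: 4922000 × 0.06 × 0.11 × 0.18 = 5847.336 MJ
Total at Toad: 1321.84 + 5847.336 = 7169.176 MJ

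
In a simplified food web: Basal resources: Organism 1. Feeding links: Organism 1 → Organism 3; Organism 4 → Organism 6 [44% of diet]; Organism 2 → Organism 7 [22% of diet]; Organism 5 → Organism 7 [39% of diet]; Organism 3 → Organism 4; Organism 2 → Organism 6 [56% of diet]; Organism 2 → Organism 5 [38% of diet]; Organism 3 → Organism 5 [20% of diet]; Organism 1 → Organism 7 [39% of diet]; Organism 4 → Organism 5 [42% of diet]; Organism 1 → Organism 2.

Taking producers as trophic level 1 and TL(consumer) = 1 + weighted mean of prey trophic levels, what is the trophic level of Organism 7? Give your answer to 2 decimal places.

Organism 2: 1 + 1 = 2
Organism 3: 1 + 1 = 2
Organism 4: 1 + 2 = 3
Organism 5: 1 + (0.38×2 + 0.2×2 + 0.42×3) = 3.42
Organism 6: 1 + (0.56×2 + 0.44×3) = 3.44
Organism 7: 1 + (0.39×1 + 0.39×3.42 + 0.22×2) = 3.1638

3.16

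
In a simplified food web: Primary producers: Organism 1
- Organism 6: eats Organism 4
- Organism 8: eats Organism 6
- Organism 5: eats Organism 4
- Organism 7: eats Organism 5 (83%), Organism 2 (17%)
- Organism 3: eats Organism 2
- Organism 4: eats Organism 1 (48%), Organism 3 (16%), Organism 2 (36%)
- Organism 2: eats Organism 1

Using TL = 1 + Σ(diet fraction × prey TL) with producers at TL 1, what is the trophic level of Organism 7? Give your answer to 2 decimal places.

Organism 2: 1 + 1 = 2
Organism 3: 1 + 2 = 3
Organism 4: 1 + (0.48×1 + 0.16×3 + 0.36×2) = 2.68
Organism 5: 1 + 2.68 = 3.68
Organism 6: 1 + 2.68 = 3.68
Organism 7: 1 + (0.83×3.68 + 0.17×2) = 4.3944
Organism 8: 1 + 3.68 = 4.68

4.39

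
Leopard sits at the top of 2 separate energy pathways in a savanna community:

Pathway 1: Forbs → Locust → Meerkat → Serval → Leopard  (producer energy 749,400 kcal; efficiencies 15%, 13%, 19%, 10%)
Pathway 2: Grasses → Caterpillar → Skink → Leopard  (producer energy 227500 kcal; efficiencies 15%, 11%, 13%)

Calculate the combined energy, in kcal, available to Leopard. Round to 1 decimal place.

Pathway 1: 749400 × 0.15 × 0.13 × 0.19 × 0.1 = 277.6527 kcal
Pathway 2: 227500 × 0.15 × 0.11 × 0.13 = 487.9875 kcal
Total at Leopard: 277.6527 + 487.9875 = 765.6402 kcal

765.6 kcal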